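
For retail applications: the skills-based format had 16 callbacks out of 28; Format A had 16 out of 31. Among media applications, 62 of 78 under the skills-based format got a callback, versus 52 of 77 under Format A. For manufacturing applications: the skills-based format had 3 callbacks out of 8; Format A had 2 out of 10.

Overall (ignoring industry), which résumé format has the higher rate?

Retail: the skills-based format 16/28 = 57.1%, Format A 16/31 = 51.6% → the skills-based format
Media: the skills-based format 62/78 = 79.5%, Format A 52/77 = 67.5% → the skills-based format
Manufacturing: the skills-based format 3/8 = 37.5%, Format A 2/10 = 20.0% → the skills-based format
Overall: the skills-based format 81/114 = 71.1%, Format A 70/118 = 59.3% → the skills-based format

the skills-based format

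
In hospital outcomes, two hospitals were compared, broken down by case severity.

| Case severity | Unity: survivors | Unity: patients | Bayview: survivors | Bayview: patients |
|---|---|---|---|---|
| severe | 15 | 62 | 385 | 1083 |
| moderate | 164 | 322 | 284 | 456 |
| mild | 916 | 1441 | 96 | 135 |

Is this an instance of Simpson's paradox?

Yes

Severe: Unity 15/62 = 24.2%, Bayview 385/1083 = 35.5% → Bayview
Moderate: Unity 164/322 = 50.9%, Bayview 284/456 = 62.3% → Bayview
Mild: Unity 916/1441 = 63.6%, Bayview 96/135 = 71.1% → Bayview
Overall: Unity 1095/1825 = 60.0%, Bayview 765/1674 = 45.7% → Unity
Bayview wins each case group but Unity wins overall — the comparison reverses. Bayview's patients skew toward severe, which has a lower base rate.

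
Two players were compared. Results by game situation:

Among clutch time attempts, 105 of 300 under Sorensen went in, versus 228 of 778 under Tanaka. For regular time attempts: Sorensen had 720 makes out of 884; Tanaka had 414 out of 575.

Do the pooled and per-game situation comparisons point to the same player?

Clutch time: Sorensen 105/300 = 35.0%, Tanaka 228/778 = 29.3% → Sorensen
Regular time: Sorensen 720/884 = 81.4%, Tanaka 414/575 = 72.0% → Sorensen
Overall: Sorensen 825/1184 = 69.7%, Tanaka 642/1353 = 47.5% → Sorensen
Sorensen wins overall and in every game group — no reversal.

Yes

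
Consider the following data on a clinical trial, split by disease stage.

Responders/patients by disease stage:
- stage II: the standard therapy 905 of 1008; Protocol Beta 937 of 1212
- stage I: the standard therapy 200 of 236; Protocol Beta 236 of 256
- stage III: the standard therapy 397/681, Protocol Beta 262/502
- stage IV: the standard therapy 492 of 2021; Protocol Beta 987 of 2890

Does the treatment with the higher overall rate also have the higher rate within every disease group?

No

Stage II: the standard therapy 905/1008 = 89.8%, Protocol Beta 937/1212 = 77.3% → the standard therapy
Stage I: the standard therapy 200/236 = 84.7%, Protocol Beta 236/256 = 92.2% → Protocol Beta
Stage III: the standard therapy 397/681 = 58.3%, Protocol Beta 262/502 = 52.2% → the standard therapy
Stage IV: the standard therapy 492/2021 = 24.3%, Protocol Beta 987/2890 = 34.2% → Protocol Beta
Overall: the standard therapy 1994/3946 = 50.5%, Protocol Beta 2422/4860 = 49.8% → the standard therapy
Neither sweeps: the standard therapy wins 2 of 4 groups, Protocol Beta wins 2. The standard therapy wins overall but not every group — no Simpson reversal.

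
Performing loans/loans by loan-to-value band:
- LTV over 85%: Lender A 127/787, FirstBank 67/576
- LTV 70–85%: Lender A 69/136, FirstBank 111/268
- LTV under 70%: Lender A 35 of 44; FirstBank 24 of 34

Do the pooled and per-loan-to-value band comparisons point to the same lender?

Yes

LTV over 85%: Lender A 127/787 = 16.1%, FirstBank 67/576 = 11.6% → Lender A
LTV 70–85%: Lender A 69/136 = 50.7%, FirstBank 111/268 = 41.4% → Lender A
LTV under 70%: Lender A 35/44 = 79.5%, FirstBank 24/34 = 70.6% → Lender A
Overall: Lender A 231/967 = 23.9%, FirstBank 202/878 = 23.0% → Lender A
Lender A wins overall and in every loan-to-value group — no reversal.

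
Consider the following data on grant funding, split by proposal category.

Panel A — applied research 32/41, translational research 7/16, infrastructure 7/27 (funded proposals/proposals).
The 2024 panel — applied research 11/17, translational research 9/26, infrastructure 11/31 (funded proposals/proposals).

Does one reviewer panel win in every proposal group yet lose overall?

Applied research: Panel A 32/41 = 78.0%, the 2024 panel 11/17 = 64.7% → Panel A
Translational research: Panel A 7/16 = 43.8%, the 2024 panel 9/26 = 34.6% → Panel A
Infrastructure: Panel A 7/27 = 25.9%, the 2024 panel 11/31 = 35.5% → the 2024 panel
Overall: Panel A 46/84 = 54.8%, the 2024 panel 31/74 = 41.9% → Panel A
Neither sweeps: Panel A wins 2 of 3 groups, the 2024 panel wins 1. Panel A wins overall but not every group — no Simpson reversal.

No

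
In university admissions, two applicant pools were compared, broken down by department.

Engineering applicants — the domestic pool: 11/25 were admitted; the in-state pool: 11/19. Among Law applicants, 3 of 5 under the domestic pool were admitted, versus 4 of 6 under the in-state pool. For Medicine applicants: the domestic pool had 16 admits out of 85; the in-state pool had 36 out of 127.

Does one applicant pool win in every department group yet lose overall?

Engineering: the domestic pool 11/25 = 44.0%, the in-state pool 11/19 = 57.9% → the in-state pool
Law: the domestic pool 3/5 = 60.0%, the in-state pool 4/6 = 66.7% → the in-state pool
Medicine: the domestic pool 16/85 = 18.8%, the in-state pool 36/127 = 28.3% → the in-state pool
Overall: the domestic pool 30/115 = 26.1%, the in-state pool 51/152 = 33.6% → the in-state pool
The in-state pool wins overall and in every department group — no reversal.

No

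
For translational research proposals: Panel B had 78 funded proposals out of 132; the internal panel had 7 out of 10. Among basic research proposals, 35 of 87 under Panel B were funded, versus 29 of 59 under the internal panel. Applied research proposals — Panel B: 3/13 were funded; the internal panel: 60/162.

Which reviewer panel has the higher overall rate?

Panel B

Translational research: Panel B 78/132 = 59.1%, the internal panel 7/10 = 70.0% → the internal panel
Basic research: Panel B 35/87 = 40.2%, the internal panel 29/59 = 49.2% → the internal panel
Applied research: Panel B 3/13 = 23.1%, the internal panel 60/162 = 37.0% → the internal panel
Overall: Panel B 116/232 = 50.0%, the internal panel 96/231 = 41.6% → Panel B
(The internal panel wins every proposal group but Panel B wins overall — the internal panel's proposals skew toward the low-rate applied research group.)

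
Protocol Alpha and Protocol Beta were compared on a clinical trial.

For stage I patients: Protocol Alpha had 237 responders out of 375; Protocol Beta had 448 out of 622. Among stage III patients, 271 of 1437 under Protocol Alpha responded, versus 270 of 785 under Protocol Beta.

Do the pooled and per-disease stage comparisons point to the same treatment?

Yes

Stage I: Protocol Alpha 237/375 = 63.2%, Protocol Beta 448/622 = 72.0% → Protocol Beta
Stage III: Protocol Alpha 271/1437 = 18.9%, Protocol Beta 270/785 = 34.4% → Protocol Beta
Overall: Protocol Alpha 508/1812 = 28.0%, Protocol Beta 718/1407 = 51.0% → Protocol Beta
Protocol Beta wins overall and in every disease group — no reversal.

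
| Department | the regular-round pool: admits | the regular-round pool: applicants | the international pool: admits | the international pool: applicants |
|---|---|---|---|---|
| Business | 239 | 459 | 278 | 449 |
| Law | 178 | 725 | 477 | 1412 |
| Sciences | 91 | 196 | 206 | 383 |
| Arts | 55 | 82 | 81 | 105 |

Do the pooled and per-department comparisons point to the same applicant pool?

Business: the regular-round pool 239/459 = 52.1%, the international pool 278/449 = 61.9% → the international pool
Law: the regular-round pool 178/725 = 24.6%, the international pool 477/1412 = 33.8% → the international pool
Sciences: the regular-round pool 91/196 = 46.4%, the international pool 206/383 = 53.8% → the international pool
Arts: the regular-round pool 55/82 = 67.1%, the international pool 81/105 = 77.1% → the international pool
Overall: the regular-round pool 563/1462 = 38.5%, the international pool 1042/2349 = 44.4% → the international pool
The international pool wins overall and in every department group — no reversal.

Yes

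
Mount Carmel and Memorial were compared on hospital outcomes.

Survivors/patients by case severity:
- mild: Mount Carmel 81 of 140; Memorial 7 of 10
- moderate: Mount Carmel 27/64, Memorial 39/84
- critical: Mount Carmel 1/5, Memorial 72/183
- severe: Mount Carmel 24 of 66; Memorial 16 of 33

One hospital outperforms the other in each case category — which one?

Mild: Mount Carmel 81/140 = 57.9%, Memorial 7/10 = 70.0% → Memorial
Moderate: Mount Carmel 27/64 = 42.2%, Memorial 39/84 = 46.4% → Memorial
Critical: Mount Carmel 1/5 = 20.0%, Memorial 72/183 = 39.3% → Memorial
Severe: Mount Carmel 24/66 = 36.4%, Memorial 16/33 = 48.5% → Memorial
Memorial has the higher rate in all 4 groups.

Memorial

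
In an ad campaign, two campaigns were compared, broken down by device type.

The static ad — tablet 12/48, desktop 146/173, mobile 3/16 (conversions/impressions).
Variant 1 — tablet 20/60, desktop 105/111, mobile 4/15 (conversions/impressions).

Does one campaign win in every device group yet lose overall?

No

Tablet: the static ad 12/48 = 25.0%, Variant 1 20/60 = 33.3% → Variant 1
Desktop: the static ad 146/173 = 84.4%, Variant 1 105/111 = 94.6% → Variant 1
Mobile: the static ad 3/16 = 18.8%, Variant 1 4/15 = 26.7% → Variant 1
Overall: the static ad 161/237 = 67.9%, Variant 1 129/186 = 69.4% → Variant 1
Variant 1 wins overall and in every device group — no reversal.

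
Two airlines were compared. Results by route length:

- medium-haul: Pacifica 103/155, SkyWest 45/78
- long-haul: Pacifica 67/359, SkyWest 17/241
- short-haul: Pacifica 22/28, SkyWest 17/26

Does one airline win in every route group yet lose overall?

No

Medium-haul: Pacifica 103/155 = 66.5%, SkyWest 45/78 = 57.7% → Pacifica
Long-haul: Pacifica 67/359 = 18.7%, SkyWest 17/241 = 7.1% → Pacifica
Short-haul: Pacifica 22/28 = 78.6%, SkyWest 17/26 = 65.4% → Pacifica
Overall: Pacifica 192/542 = 35.4%, SkyWest 79/345 = 22.9% → Pacifica
Pacifica wins overall and in every route group — no reversal.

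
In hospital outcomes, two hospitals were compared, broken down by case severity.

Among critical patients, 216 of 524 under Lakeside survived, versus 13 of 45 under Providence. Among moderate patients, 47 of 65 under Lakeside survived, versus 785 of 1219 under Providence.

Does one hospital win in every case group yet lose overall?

Yes

Critical: Lakeside 216/524 = 41.2%, Providence 13/45 = 28.9% → Lakeside
Moderate: Lakeside 47/65 = 72.3%, Providence 785/1219 = 64.4% → Lakeside
Overall: Lakeside 263/589 = 44.7%, Providence 798/1264 = 63.1% → Providence
Lakeside wins each case group but Providence wins overall — the comparison reverses. Lakeside's patients skew toward critical, which has a lower base rate.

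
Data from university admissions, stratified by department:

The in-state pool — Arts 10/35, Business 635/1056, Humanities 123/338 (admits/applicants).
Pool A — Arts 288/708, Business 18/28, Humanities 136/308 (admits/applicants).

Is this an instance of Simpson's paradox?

Arts: the in-state pool 10/35 = 28.6%, Pool A 288/708 = 40.7% → Pool A
Business: the in-state pool 635/1056 = 60.1%, Pool A 18/28 = 64.3% → Pool A
Humanities: the in-state pool 123/338 = 36.4%, Pool A 136/308 = 44.2% → Pool A
Overall: the in-state pool 768/1429 = 53.7%, Pool A 442/1044 = 42.3% → the in-state pool
Pool A wins each department group but the in-state pool wins overall — the comparison reverses. Pool A's applicants skew toward Arts, which has a lower base rate.

Yes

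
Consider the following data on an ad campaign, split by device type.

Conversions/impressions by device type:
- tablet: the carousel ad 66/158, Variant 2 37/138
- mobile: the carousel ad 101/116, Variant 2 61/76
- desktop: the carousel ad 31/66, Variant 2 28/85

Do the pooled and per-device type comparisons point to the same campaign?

Tablet: the carousel ad 66/158 = 41.8%, Variant 2 37/138 = 26.8% → the carousel ad
Mobile: the carousel ad 101/116 = 87.1%, Variant 2 61/76 = 80.3% → the carousel ad
Desktop: the carousel ad 31/66 = 47.0%, Variant 2 28/85 = 32.9% → the carousel ad
Overall: the carousel ad 198/340 = 58.2%, Variant 2 126/299 = 42.1% → the carousel ad
The carousel ad wins overall and in every device group — no reversal.

Yes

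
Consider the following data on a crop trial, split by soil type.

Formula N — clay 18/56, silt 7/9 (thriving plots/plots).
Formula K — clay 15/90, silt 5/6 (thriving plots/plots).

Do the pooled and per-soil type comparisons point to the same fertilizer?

No

Clay: Formula N 18/56 = 32.1%, Formula K 15/90 = 16.7% → Formula N
Silt: Formula N 7/9 = 77.8%, Formula K 5/6 = 83.3% → Formula K
Overall: Formula N 25/65 = 38.5%, Formula K 20/96 = 20.8% → Formula N
Neither sweeps: Formula N wins 1 of 2 groups, Formula K wins 1. Formula N wins overall but not every group — no Simpson reversal.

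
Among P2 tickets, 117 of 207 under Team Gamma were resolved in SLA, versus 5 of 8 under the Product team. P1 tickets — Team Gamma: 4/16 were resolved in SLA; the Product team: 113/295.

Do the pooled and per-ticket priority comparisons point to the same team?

No

P2: Team Gamma 117/207 = 56.5%, the Product team 5/8 = 62.5% → the Product team
P1: Team Gamma 4/16 = 25.0%, the Product team 113/295 = 38.3% → the Product team
Overall: Team Gamma 121/223 = 54.3%, the Product team 118/303 = 38.9% → Team Gamma
The Product team wins each ticket group but Team Gamma wins overall — the comparison reverses. The Product team's tickets skew toward P1, which has a lower base rate.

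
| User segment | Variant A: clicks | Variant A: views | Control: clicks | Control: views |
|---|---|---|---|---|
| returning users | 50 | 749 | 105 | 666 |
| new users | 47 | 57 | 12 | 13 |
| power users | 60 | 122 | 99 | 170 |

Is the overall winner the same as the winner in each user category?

Returning users: Variant A 50/749 = 6.7%, Control 105/666 = 15.8% → Control
New users: Variant A 47/57 = 82.5%, Control 12/13 = 92.3% → Control
Power users: Variant A 60/122 = 49.2%, Control 99/170 = 58.2% → Control
Overall: Variant A 157/928 = 16.9%, Control 216/849 = 25.4% → Control
Control wins overall and in every user group — no reversal.

Yes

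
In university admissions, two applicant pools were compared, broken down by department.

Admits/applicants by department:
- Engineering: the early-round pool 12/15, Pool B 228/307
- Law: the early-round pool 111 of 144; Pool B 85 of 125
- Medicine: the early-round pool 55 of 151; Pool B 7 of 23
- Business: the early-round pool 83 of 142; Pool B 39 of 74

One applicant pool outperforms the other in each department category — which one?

the early-round pool

Engineering: the early-round pool 12/15 = 80.0%, Pool B 228/307 = 74.3% → the early-round pool
Law: the early-round pool 111/144 = 77.1%, Pool B 85/125 = 68.0% → the early-round pool
Medicine: the early-round pool 55/151 = 36.4%, Pool B 7/23 = 30.4% → the early-round pool
Business: the early-round pool 83/142 = 58.5%, Pool B 39/74 = 52.7% → the early-round pool
The early-round pool has the higher rate in all 4 groups.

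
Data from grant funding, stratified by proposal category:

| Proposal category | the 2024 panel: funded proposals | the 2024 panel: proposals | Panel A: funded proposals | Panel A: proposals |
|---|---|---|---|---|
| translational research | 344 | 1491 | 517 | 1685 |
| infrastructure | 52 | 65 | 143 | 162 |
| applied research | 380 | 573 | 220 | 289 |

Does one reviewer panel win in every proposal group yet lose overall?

Translational research: the 2024 panel 344/1491 = 23.1%, Panel A 517/1685 = 30.7% → Panel A
Infrastructure: the 2024 panel 52/65 = 80.0%, Panel A 143/162 = 88.3% → Panel A
Applied research: the 2024 panel 380/573 = 66.3%, Panel A 220/289 = 76.1% → Panel A
Overall: the 2024 panel 776/2129 = 36.4%, Panel A 880/2136 = 41.2% → Panel A
Panel A wins overall and in every proposal group — no reversal.

No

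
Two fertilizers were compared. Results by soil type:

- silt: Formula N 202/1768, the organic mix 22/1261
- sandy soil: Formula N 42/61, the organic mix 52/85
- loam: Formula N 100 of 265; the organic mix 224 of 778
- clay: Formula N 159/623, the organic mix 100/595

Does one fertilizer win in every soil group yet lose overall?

No

Silt: Formula N 202/1768 = 11.4%, the organic mix 22/1261 = 1.7% → Formula N
Sandy soil: Formula N 42/61 = 68.9%, the organic mix 52/85 = 61.2% → Formula N
Loam: Formula N 100/265 = 37.7%, the organic mix 224/778 = 28.8% → Formula N
Clay: Formula N 159/623 = 25.5%, the organic mix 100/595 = 16.8% → Formula N
Overall: Formula N 503/2717 = 18.5%, the organic mix 398/2719 = 14.6% → Formula N
Formula N wins overall and in every soil group — no reversal.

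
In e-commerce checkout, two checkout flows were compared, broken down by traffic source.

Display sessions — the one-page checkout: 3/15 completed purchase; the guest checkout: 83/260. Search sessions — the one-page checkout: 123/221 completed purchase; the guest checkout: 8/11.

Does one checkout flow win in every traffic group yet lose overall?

Yes

Display: the one-page checkout 3/15 = 20.0%, the guest checkout 83/260 = 31.9% → the guest checkout
Search: the one-page checkout 123/221 = 55.7%, the guest checkout 8/11 = 72.7% → the guest checkout
Overall: the one-page checkout 126/236 = 53.4%, the guest checkout 91/271 = 33.6% → the one-page checkout
The guest checkout wins each traffic group but the one-page checkout wins overall — the comparison reverses. The guest checkout's sessions skew toward display, which has a lower base rate.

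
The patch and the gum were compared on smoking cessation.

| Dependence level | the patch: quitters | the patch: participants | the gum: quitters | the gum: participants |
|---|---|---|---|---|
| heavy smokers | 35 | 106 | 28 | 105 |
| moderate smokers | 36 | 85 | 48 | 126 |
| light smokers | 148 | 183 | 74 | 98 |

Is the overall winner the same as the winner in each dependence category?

Yes

Heavy smokers: the patch 35/106 = 33.0%, the gum 28/105 = 26.7% → the patch
Moderate smokers: the patch 36/85 = 42.4%, the gum 48/126 = 38.1% → the patch
Light smokers: the patch 148/183 = 80.9%, the gum 74/98 = 75.5% → the patch
Overall: the patch 219/374 = 58.6%, the gum 150/329 = 45.6% → the patch
The patch wins overall and in every dependence group — no reversal.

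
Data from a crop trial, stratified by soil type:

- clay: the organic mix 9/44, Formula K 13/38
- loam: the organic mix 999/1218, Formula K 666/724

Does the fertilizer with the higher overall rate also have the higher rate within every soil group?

Yes

Clay: the organic mix 9/44 = 20.5%, Formula K 13/38 = 34.2% → Formula K
Loam: the organic mix 999/1218 = 82.0%, Formula K 666/724 = 92.0% → Formula K
Overall: the organic mix 1008/1262 = 79.9%, Formula K 679/762 = 89.1% → Formula K
Formula K wins overall and in every soil group — no reversal.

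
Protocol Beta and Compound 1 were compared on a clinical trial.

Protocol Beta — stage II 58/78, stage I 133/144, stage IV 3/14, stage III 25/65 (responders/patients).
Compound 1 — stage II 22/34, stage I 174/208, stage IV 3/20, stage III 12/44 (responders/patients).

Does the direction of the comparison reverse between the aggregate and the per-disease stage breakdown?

No

Stage II: Protocol Beta 58/78 = 74.4%, Compound 1 22/34 = 64.7% → Protocol Beta
Stage I: Protocol Beta 133/144 = 92.4%, Compound 1 174/208 = 83.7% → Protocol Beta
Stage IV: Protocol Beta 3/14 = 21.4%, Compound 1 3/20 = 15.0% → Protocol Beta
Stage III: Protocol Beta 25/65 = 38.5%, Compound 1 12/44 = 27.3% → Protocol Beta
Overall: Protocol Beta 219/301 = 72.8%, Compound 1 211/306 = 69.0% → Protocol Beta
Protocol Beta wins overall and in every disease group — no reversal.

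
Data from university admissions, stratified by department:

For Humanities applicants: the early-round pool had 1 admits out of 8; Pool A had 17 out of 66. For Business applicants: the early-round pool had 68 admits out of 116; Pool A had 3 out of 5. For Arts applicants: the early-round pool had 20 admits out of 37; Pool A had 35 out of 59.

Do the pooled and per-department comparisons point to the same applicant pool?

Humanities: the early-round pool 1/8 = 12.5%, Pool A 17/66 = 25.8% → Pool A
Business: the early-round pool 68/116 = 58.6%, Pool A 3/5 = 60.0% → Pool A
Arts: the early-round pool 20/37 = 54.1%, Pool A 35/59 = 59.3% → Pool A
Overall: the early-round pool 89/161 = 55.3%, Pool A 55/130 = 42.3% → the early-round pool
Pool A wins each department group but the early-round pool wins overall — the comparison reverses. Pool A's applicants skew toward Humanities, which has a lower base rate.

No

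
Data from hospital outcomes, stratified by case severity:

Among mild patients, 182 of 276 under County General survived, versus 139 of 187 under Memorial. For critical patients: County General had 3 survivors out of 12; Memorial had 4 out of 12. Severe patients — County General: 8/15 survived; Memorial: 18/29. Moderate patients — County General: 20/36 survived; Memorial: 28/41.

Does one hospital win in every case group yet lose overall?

No

Mild: County General 182/276 = 65.9%, Memorial 139/187 = 74.3% → Memorial
Critical: County General 3/12 = 25.0%, Memorial 4/12 = 33.3% → Memorial
Severe: County General 8/15 = 53.3%, Memorial 18/29 = 62.1% → Memorial
Moderate: County General 20/36 = 55.6%, Memorial 28/41 = 68.3% → Memorial
Overall: County General 213/339 = 62.8%, Memorial 189/269 = 70.3% → Memorial
Memorial wins overall and in every case group — no reversal.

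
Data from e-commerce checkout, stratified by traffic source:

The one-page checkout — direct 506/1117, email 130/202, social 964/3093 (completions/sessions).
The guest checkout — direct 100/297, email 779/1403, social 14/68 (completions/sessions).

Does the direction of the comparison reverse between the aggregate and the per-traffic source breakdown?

Direct: the one-page checkout 506/1117 = 45.3%, the guest checkout 100/297 = 33.7% → the one-page checkout
Email: the one-page checkout 130/202 = 64.4%, the guest checkout 779/1403 = 55.5% → the one-page checkout
Social: the one-page checkout 964/3093 = 31.2%, the guest checkout 14/68 = 20.6% → the one-page checkout
Overall: the one-page checkout 1600/4412 = 36.3%, the guest checkout 893/1768 = 50.5% → the guest checkout
The one-page checkout wins each traffic group but the guest checkout wins overall — the comparison reverses. The one-page checkout's sessions skew toward social, which has a lower base rate.

Yes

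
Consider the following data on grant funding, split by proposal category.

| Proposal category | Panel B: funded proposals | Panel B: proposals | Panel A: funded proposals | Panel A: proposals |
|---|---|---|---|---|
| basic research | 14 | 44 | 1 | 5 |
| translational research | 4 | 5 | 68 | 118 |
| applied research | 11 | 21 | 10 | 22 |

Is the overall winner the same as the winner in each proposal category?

Basic research: Panel B 14/44 = 31.8%, Panel A 1/5 = 20.0% → Panel B
Translational research: Panel B 4/5 = 80.0%, Panel A 68/118 = 57.6% → Panel B
Applied research: Panel B 11/21 = 52.4%, Panel A 10/22 = 45.5% → Panel B
Overall: Panel B 29/70 = 41.4%, Panel A 79/145 = 54.5% → Panel A
Panel B wins each proposal group but Panel A wins overall — the comparison reverses. Panel B's proposals skew toward basic research, which has a lower base rate.

No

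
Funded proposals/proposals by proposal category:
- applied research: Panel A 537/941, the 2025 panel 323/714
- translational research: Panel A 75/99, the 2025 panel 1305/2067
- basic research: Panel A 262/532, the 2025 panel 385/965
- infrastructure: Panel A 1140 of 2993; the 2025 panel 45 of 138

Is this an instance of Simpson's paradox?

Applied research: Panel A 537/941 = 57.1%, the 2025 panel 323/714 = 45.2% → Panel A
Translational research: Panel A 75/99 = 75.8%, the 2025 panel 1305/2067 = 63.1% → Panel A
Basic research: Panel A 262/532 = 49.2%, the 2025 panel 385/965 = 39.9% → Panel A
Infrastructure: Panel A 1140/2993 = 38.1%, the 2025 panel 45/138 = 32.6% → Panel A
Overall: Panel A 2014/4565 = 44.1%, the 2025 panel 2058/3884 = 53.0% → the 2025 panel
Panel A wins each proposal group but the 2025 panel wins overall — the comparison reverses. Panel A's proposals skew toward infrastructure, which has a lower base rate.

Yes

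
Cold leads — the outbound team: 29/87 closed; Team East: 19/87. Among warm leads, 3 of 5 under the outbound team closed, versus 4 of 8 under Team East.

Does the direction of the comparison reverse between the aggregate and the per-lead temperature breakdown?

Cold: the outbound team 29/87 = 33.3%, Team East 19/87 = 21.8% → the outbound team
Warm: the outbound team 3/5 = 60.0%, Team East 4/8 = 50.0% → the outbound team
Overall: the outbound team 32/92 = 34.8%, Team East 23/95 = 24.2% → the outbound team
The outbound team wins overall and in every lead group — no reversal.

No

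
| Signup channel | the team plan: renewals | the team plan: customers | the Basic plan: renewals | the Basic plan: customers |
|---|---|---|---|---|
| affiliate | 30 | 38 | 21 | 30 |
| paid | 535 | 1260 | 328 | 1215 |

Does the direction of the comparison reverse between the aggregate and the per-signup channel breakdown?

Affiliate: the team plan 30/38 = 78.9%, the Basic plan 21/30 = 70.0% → the team plan
Paid: the team plan 535/1260 = 42.5%, the Basic plan 328/1215 = 27.0% → the team plan
Overall: the team plan 565/1298 = 43.5%, the Basic plan 349/1245 = 28.0% → the team plan
The team plan wins overall and in every signup group — no reversal.

No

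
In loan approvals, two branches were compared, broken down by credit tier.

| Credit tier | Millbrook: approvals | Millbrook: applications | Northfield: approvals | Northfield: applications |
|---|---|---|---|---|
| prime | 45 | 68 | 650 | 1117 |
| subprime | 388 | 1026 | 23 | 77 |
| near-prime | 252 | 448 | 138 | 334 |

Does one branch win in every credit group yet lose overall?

Yes

Prime: Millbrook 45/68 = 66.2%, Northfield 650/1117 = 58.2% → Millbrook
Subprime: Millbrook 388/1026 = 37.8%, Northfield 23/77 = 29.9% → Millbrook
Near-prime: Millbrook 252/448 = 56.2%, Northfield 138/334 = 41.3% → Millbrook
Overall: Millbrook 685/1542 = 44.4%, Northfield 811/1528 = 53.1% → Northfield
Millbrook wins each credit group but Northfield wins overall — the comparison reverses. Millbrook's applications skew toward subprime, which has a lower base rate.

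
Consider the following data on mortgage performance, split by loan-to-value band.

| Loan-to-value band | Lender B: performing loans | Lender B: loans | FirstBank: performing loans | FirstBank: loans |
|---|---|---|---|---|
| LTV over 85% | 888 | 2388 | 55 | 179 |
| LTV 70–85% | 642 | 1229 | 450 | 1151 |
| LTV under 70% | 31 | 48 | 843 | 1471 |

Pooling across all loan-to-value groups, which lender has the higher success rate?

FirstBank

LTV over 85%: Lender B 888/2388 = 37.2%, FirstBank 55/179 = 30.7% → Lender B
LTV 70–85%: Lender B 642/1229 = 52.2%, FirstBank 450/1151 = 39.1% → Lender B
LTV under 70%: Lender B 31/48 = 64.6%, FirstBank 843/1471 = 57.3% → Lender B
Overall: Lender B 1561/3665 = 42.6%, FirstBank 1348/2801 = 48.1% → FirstBank
(Lender B wins every loan-to-value group but FirstBank wins overall — Lender B's loans skew toward the low-rate LTV over 85% group.)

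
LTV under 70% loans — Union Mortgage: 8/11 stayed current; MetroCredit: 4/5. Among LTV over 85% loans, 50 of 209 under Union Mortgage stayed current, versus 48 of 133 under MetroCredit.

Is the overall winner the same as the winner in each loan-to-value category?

Yes

LTV under 70%: Union Mortgage 8/11 = 72.7%, MetroCredit 4/5 = 80.0% → MetroCredit
LTV over 85%: Union Mortgage 50/209 = 23.9%, MetroCredit 48/133 = 36.1% → MetroCredit
Overall: Union Mortgage 58/220 = 26.4%, MetroCredit 52/138 = 37.7% → MetroCredit
MetroCredit wins overall and in every loan-to-value group — no reversal.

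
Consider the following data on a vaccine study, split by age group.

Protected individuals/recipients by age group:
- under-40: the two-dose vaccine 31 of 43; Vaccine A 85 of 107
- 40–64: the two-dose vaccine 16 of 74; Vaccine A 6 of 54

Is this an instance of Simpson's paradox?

No

Under-40: the two-dose vaccine 31/43 = 72.1%, Vaccine A 85/107 = 79.4% → Vaccine A
40–64: the two-dose vaccine 16/74 = 21.6%, Vaccine A 6/54 = 11.1% → the two-dose vaccine
Overall: the two-dose vaccine 47/117 = 40.2%, Vaccine A 91/161 = 56.5% → Vaccine A
Neither sweeps: the two-dose vaccine wins 1 of 2 groups, Vaccine A wins 1. Vaccine A wins overall but not every group — no Simpson reversal.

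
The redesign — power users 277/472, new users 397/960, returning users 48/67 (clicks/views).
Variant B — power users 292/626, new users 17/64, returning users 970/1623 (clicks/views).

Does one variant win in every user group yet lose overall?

Power users: the redesign 277/472 = 58.7%, Variant B 292/626 = 46.6% → the redesign
New users: the redesign 397/960 = 41.4%, Variant B 17/64 = 26.6% → the redesign
Returning users: the redesign 48/67 = 71.6%, Variant B 970/1623 = 59.8% → the redesign
Overall: the redesign 722/1499 = 48.2%, Variant B 1279/2313 = 55.3% → Variant B
The redesign wins each user group but Variant B wins overall — the comparison reverses. The redesign's views skew toward new users, which has a lower base rate.

Yes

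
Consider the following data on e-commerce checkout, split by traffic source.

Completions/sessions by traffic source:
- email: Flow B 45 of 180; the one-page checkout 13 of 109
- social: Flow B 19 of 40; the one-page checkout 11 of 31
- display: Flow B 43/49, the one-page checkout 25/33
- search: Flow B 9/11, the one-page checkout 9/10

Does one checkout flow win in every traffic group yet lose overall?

Email: Flow B 45/180 = 25.0%, the one-page checkout 13/109 = 11.9% → Flow B
Social: Flow B 19/40 = 47.5%, the one-page checkout 11/31 = 35.5% → Flow B
Display: Flow B 43/49 = 87.8%, the one-page checkout 25/33 = 75.8% → Flow B
Search: Flow B 9/11 = 81.8%, the one-page checkout 9/10 = 90.0% → the one-page checkout
Overall: Flow B 116/280 = 41.4%, the one-page checkout 58/183 = 31.7% → Flow B
Neither sweeps: Flow B wins 3 of 4 groups, the one-page checkout wins 1. Flow B wins overall but not every group — no Simpson reversal.

No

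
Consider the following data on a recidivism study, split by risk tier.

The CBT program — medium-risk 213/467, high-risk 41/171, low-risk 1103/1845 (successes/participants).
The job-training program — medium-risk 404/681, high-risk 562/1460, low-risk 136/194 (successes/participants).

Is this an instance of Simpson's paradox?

Yes

Medium-risk: the CBT program 213/467 = 45.6%, the job-training program 404/681 = 59.3% → the job-training program
High-risk: the CBT program 41/171 = 24.0%, the job-training program 562/1460 = 38.5% → the job-training program
Low-risk: the CBT program 1103/1845 = 59.8%, the job-training program 136/194 = 70.1% → the job-training program
Overall: the CBT program 1357/2483 = 54.7%, the job-training program 1102/2335 = 47.2% → the CBT program
The job-training program wins each risk group but the CBT program wins overall — the comparison reverses. The job-training program's participants skew toward high-risk, which has a lower base rate.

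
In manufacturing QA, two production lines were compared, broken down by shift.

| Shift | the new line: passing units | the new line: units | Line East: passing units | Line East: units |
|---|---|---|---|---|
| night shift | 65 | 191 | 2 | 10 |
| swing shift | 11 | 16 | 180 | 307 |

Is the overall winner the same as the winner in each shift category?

No

Night shift: the new line 65/191 = 34.0%, Line East 2/10 = 20.0% → the new line
Swing shift: the new line 11/16 = 68.8%, Line East 180/307 = 58.6% → the new line
Overall: the new line 76/207 = 36.7%, Line East 182/317 = 57.4% → Line East
The new line wins each shift group but Line East wins overall — the comparison reverses. The new line's units skew toward night shift, which has a lower base rate.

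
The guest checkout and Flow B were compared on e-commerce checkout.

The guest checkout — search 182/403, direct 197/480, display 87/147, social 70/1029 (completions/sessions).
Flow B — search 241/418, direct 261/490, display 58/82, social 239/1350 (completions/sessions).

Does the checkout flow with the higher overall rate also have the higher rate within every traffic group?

Yes

Search: the guest checkout 182/403 = 45.2%, Flow B 241/418 = 57.7% → Flow B
Direct: the guest checkout 197/480 = 41.0%, Flow B 261/490 = 53.3% → Flow B
Display: the guest checkout 87/147 = 59.2%, Flow B 58/82 = 70.7% → Flow B
Social: the guest checkout 70/1029 = 6.8%, Flow B 239/1350 = 17.7% → Flow B
Overall: the guest checkout 536/2059 = 26.0%, Flow B 799/2340 = 34.1% → Flow B
Flow B wins overall and in every traffic group — no reversal.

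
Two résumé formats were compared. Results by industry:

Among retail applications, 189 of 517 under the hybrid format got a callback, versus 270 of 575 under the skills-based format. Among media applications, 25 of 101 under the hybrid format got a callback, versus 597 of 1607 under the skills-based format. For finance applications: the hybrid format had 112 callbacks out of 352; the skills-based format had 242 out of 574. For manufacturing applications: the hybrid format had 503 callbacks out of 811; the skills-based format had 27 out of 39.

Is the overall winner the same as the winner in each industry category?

Retail: the hybrid format 189/517 = 36.6%, the skills-based format 270/575 = 47.0% → the skills-based format
Media: the hybrid format 25/101 = 24.8%, the skills-based format 597/1607 = 37.1% → the skills-based format
Finance: the hybrid format 112/352 = 31.8%, the skills-based format 242/574 = 42.2% → the skills-based format
Manufacturing: the hybrid format 503/811 = 62.0%, the skills-based format 27/39 = 69.2% → the skills-based format
Overall: the hybrid format 829/1781 = 46.5%, the skills-based format 1136/2795 = 40.6% → the hybrid format
The skills-based format wins each industry group but the hybrid format wins overall — the comparison reverses. The skills-based format's applications skew toward media, which has a lower base rate.

No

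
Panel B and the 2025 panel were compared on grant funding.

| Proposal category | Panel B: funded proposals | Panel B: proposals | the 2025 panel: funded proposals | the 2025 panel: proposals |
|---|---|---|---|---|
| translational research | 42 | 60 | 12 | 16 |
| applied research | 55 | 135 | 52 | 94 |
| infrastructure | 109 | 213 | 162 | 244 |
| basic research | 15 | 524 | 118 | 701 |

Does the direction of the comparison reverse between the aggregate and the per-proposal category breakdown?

Translational research: Panel B 42/60 = 70.0%, the 2025 panel 12/16 = 75.0% → the 2025 panel
Applied research: Panel B 55/135 = 40.7%, the 2025 panel 52/94 = 55.3% → the 2025 panel
Infrastructure: Panel B 109/213 = 51.2%, the 2025 panel 162/244 = 66.4% → the 2025 panel
Basic research: Panel B 15/524 = 2.9%, the 2025 panel 118/701 = 16.8% → the 2025 panel
Overall: Panel B 221/932 = 23.7%, the 2025 panel 344/1055 = 32.6% → the 2025 panel
The 2025 panel wins overall and in every proposal group — no reversal.

No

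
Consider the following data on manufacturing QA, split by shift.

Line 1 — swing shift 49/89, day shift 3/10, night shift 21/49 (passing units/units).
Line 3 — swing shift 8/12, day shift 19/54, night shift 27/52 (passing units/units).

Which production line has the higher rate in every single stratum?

Swing shift: Line 1 49/89 = 55.1%, Line 3 8/12 = 66.7% → Line 3
Day shift: Line 1 3/10 = 30.0%, Line 3 19/54 = 35.2% → Line 3
Night shift: Line 1 21/49 = 42.9%, Line 3 27/52 = 51.9% → Line 3
Line 3 has the higher rate in all 3 groups.

Line 3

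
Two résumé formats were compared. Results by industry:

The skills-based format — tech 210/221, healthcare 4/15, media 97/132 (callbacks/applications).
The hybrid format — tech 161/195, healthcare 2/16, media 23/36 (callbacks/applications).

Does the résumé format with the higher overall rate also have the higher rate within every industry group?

Yes

Tech: the skills-based format 210/221 = 95.0%, the hybrid format 161/195 = 82.6% → the skills-based format
Healthcare: the skills-based format 4/15 = 26.7%, the hybrid format 2/16 = 12.5% → the skills-based format
Media: the skills-based format 97/132 = 73.5%, the hybrid format 23/36 = 63.9% → the skills-based format
Overall: the skills-based format 311/368 = 84.5%, the hybrid format 186/247 = 75.3% → the skills-based format
The skills-based format wins overall and in every industry group — no reversal.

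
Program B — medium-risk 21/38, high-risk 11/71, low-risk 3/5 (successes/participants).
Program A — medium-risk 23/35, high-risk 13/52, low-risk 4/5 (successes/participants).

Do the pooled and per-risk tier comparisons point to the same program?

Medium-risk: Program B 21/38 = 55.3%, Program A 23/35 = 65.7% → Program A
High-risk: Program B 11/71 = 15.5%, Program A 13/52 = 25.0% → Program A
Low-risk: Program B 3/5 = 60.0%, Program A 4/5 = 80.0% → Program A
Overall: Program B 35/114 = 30.7%, Program A 40/92 = 43.5% → Program A
Program A wins overall and in every risk group — no reversal.

Yes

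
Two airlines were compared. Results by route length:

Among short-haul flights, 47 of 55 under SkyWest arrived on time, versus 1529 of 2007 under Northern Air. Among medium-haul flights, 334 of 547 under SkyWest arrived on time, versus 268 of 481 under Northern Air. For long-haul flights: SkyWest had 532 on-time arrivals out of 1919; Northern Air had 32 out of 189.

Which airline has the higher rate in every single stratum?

Short-haul: SkyWest 47/55 = 85.5%, Northern Air 1529/2007 = 76.2% → SkyWest
Medium-haul: SkyWest 334/547 = 61.1%, Northern Air 268/481 = 55.7% → SkyWest
Long-haul: SkyWest 532/1919 = 27.7%, Northern Air 32/189 = 16.9% → SkyWest
SkyWest has the higher rate in all 3 groups.

SkyWest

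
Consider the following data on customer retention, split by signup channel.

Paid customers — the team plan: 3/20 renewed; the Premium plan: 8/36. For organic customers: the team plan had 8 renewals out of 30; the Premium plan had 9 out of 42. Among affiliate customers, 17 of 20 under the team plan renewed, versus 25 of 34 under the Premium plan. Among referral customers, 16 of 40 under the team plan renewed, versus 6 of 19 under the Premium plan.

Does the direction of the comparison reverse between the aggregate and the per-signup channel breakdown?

No

Paid: the team plan 3/20 = 15.0%, the Premium plan 8/36 = 22.2% → the Premium plan
Organic: the team plan 8/30 = 26.7%, the Premium plan 9/42 = 21.4% → the team plan
Affiliate: the team plan 17/20 = 85.0%, the Premium plan 25/34 = 73.5% → the team plan
Referral: the team plan 16/40 = 40.0%, the Premium plan 6/19 = 31.6% → the team plan
Overall: the team plan 44/110 = 40.0%, the Premium plan 48/131 = 36.6% → the team plan
Neither sweeps: the team plan wins 3 of 4 groups, the Premium plan wins 1. The team plan wins overall but not every group — no Simpson reversal.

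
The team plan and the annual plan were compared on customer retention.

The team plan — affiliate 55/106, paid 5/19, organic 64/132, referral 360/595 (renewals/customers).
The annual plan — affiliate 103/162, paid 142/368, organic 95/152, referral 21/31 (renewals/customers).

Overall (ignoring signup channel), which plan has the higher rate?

Affiliate: the team plan 55/106 = 51.9%, the annual plan 103/162 = 63.6% → the annual plan
Paid: the team plan 5/19 = 26.3%, the annual plan 142/368 = 38.6% → the annual plan
Organic: the team plan 64/132 = 48.5%, the annual plan 95/152 = 62.5% → the annual plan
Referral: the team plan 360/595 = 60.5%, the annual plan 21/31 = 67.7% → the annual plan
Overall: the team plan 484/852 = 56.8%, the annual plan 361/713 = 50.6% → the team plan
(The annual plan wins every signup group but the team plan wins overall — the annual plan's customers skew toward the low-rate paid group.)

the team plan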